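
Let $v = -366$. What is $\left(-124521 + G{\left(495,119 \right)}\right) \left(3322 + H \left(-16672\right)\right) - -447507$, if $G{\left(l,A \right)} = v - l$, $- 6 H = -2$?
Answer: $280718071$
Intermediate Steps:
$H = \frac{1}{3}$ ($H = \left(- \frac{1}{6}\right) \left(-2\right) = \frac{1}{3} \approx 0.33333$)
$G{\left(l,A \right)} = -366 - l$
$\left(-124521 + G{\left(495,119 \right)}\right) \left(3322 + H \left(-16672\right)\right) - -447507 = \left(-124521 - 861\right) \left(3322 + \frac{1}{3} \left(-16672\right)\right) - -447507 = \left(-124521 - 861\right) \left(3322 - \frac{16672}{3}\right) + 447507 = \left(-124521 - 861\right) \left(- \frac{6706}{3}\right) + 447507 = \left(-125382\right) \left(- \frac{6706}{3}\right) + 447507 = 280270564 + 447507 = 280718071$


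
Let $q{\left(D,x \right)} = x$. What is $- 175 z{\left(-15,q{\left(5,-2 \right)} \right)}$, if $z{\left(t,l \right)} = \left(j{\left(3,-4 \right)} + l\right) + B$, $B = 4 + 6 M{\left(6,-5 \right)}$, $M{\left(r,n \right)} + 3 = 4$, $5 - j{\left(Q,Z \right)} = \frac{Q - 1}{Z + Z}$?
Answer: $- \frac{9275}{4} \approx -2318.8$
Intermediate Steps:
$j{\left(Q,Z \right)} = 5 - \frac{-1 + Q}{2 Z}$ ($j{\left(Q,Z \right)} = 5 - \frac{Q - 1}{Z + Z} = 5 - \frac{-1 + Q}{2 Z}$)
$M{\left(r,n \right)} = 1$ ($M{\left(r,n \right)} = -3 + 4 = 1$)
$B = 10$ ($B = 4 + 6 \cdot 1 = 4 + 6 = 10$)
$z{\left(t,l \right)} = \frac{61}{4} + l$ ($z{\left(t,l \right)} = \left(\frac{1 - 3 + 10 \left(-4\right)}{2 \left(-4\right)} + l\right) + 10 = \left(\frac{1}{2} \left(- \frac{1}{4}\right) \left(1 - 3 - 40\right) + l\right) + 10 = \left(\frac{1}{2} \left(- \frac{1}{4}\right) \left(-42\right) + l\right) + 10 = \left(\frac{21}{4} + l\right) + 10 = \frac{61}{4} + l$)
$- 175 z{\left(-15,q{\left(5,-2 \right)} \right)} = - 175 \left(\frac{61}{4} - 2\right) = \left(-175\right) \frac{53}{4} = - \frac{9275}{4}$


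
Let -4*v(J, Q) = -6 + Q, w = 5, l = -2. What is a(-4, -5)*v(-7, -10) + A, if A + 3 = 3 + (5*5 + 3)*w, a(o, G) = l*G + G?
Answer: 160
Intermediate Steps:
v(J, Q) = 3/2 - Q/4 (v(J, Q) = -(-6 + Q)/4 = 3/2 - Q/4)
a(o, G) = -G (a(o, G) = -2*G + G = -G)
A = 140 (A = -3 + (3 + (5*5 + 3)*5) = -3 + (3 + (25 + 3)*5) = -3 + (3 + 28*5) = -3 + (3 + 140) = -3 + 143 = 140)
a(-4, -5)*v(-7, -10) + A = (-1*(-5))*(3/2 - ¼*(-10)) + 140 = 5*(3/2 + 5/2) + 140 = 5*4 + 140 = 20 + 140 = 160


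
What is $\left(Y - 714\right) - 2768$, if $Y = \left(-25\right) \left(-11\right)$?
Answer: $-3207$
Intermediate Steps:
$Y = 275$
$\left(Y - 714\right) - 2768 = \left(275 - 714\right) - 2768 = -439 - 2768 = -3207$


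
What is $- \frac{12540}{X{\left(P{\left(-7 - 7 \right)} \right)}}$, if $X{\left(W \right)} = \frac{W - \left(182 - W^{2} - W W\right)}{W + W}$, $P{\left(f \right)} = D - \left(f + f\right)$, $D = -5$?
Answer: $- \frac{576840}{899} \approx -641.65$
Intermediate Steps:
$P{\left(f \right)} = -5 - 2 f$ ($P{\left(f \right)} = -5 - \left(f + f\right) = -5 - 2 f$)
$X{\left(W \right)} = \frac{-182 + W + 2 W^{2}}{2 W}$ ($X{\left(W \right)} = \frac{W + \left(\left(W^{2} + W^{2}\right) - 182\right)}{2 W} = \left(W + \left(2 W^{2} - 182\right)\right) \frac{1}{2 W} = \left(W + \left(-182 + 2 W^{2}\right)\right) \frac{1}{2 W} = \left(-182 + W + 2 W^{2}\right) \frac{1}{2 W} = \frac{-182 + W + 2 W^{2}}{2 W}$)
$- \frac{12540}{X{\left(P{\left(-7 - 7 \right)} \right)}} = - \frac{12540}{\frac{1}{2} - \left(5 + 2 \left(-7 - 7\right)\right) - \frac{91}{-5 - 2 \left(-7 - 7\right)}} = - \frac{12540}{\frac{1}{2} - -23 - \frac{91}{-5 - -28}} = - \frac{12540}{\frac{1}{2} + \left(-5 + 28\right) - \frac{91}{-5 + 28}} = - \frac{12540}{\frac{1}{2} + 23 - \frac{91}{23}} = - \frac{12540}{\frac{899}{46}} = \left(-12540\right) \frac{46}{899} = - \frac{576840}{899}$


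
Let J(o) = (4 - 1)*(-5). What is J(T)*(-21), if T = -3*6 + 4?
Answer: 315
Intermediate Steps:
T = -14 (T = -18 + 4 = -14)
J(o) = -15 (J(o) = 3*(-5) = -15)
J(T)*(-21) = -15*(-21) = 315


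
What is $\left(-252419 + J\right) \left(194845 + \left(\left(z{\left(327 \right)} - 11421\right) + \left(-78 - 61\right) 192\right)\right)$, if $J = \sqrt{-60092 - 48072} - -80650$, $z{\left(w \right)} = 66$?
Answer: $-26933722738 + 313604 i \sqrt{27041} \approx -2.6934 \cdot 10^{10} + 5.157 \cdot 10^{7} i$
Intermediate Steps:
$J = 80650 + 2 i \sqrt{27041}$ ($J = \sqrt{-108164} + 80650 = 2 i \sqrt{27041} + 80650 = 80650 + 2 i \sqrt{27041} \approx 80650.0 + 328.88 i$)
$\left(-252419 + J\right) \left(194845 + \left(\left(z{\left(327 \right)} - 11421\right) + \left(-78 - 61\right) 192\right)\right) = \left(-252419 + \left(80650 + 2 i \sqrt{27041}\right)\right) \left(194845 + \left(\left(66 - 11421\right) + \left(-78 - 61\right) 192\right)\right) = \left(-171769 + 2 i \sqrt{27041}\right) \left(194845 - 38043\right) = \left(-171769 + 2 i \sqrt{27041}\right) 156802 = -26933722738 + 313604 i \sqrt{27041}$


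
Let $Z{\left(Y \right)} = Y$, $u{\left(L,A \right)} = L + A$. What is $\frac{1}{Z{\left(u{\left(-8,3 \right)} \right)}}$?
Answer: $- \frac{1}{5} \approx -0.2$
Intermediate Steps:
$u{\left(L,A \right)} = A + L$
$\frac{1}{Z{\left(u{\left(-8,3 \right)} \right)}} = \frac{1}{3 - 8} = \frac{1}{-5} = - \frac{1}{5}$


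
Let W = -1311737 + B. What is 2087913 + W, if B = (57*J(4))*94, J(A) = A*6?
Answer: 904768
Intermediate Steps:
J(A) = 6*A
B = 128592 (B = (57*(6*4))*94 = (57*24)*94 = 1368*94 = 128592)
W = -1183145 (W = -1311737 + 128592 = -1183145)
2087913 + W = 2087913 - 1183145 = 904768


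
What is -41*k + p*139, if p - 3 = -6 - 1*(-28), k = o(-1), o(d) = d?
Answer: 3516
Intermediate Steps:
k = -1
p = 25 (p = 3 + (-6 - 1*(-28)) = 3 + (-6 + 28) = 3 + 22 = 25)
-41*k + p*139 = -41*(-1) + 25*139 = 41 + 3475 = 3516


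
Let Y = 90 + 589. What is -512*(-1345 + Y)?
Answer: 340992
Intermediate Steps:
Y = 679
-512*(-1345 + Y) = -512*(-1345 + 679) = -512*(-666) = 340992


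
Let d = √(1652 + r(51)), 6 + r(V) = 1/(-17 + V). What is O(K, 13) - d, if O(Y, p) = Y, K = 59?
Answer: 59 - √1902810/34 ≈ 18.429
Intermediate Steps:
r(V) = -6 + 1/(-17 + V)
d = √1902810/34 (d = √(1652 + (103 - 6*51)/(-17 + 51)) = √(1652 + (103 - 306)/34) = √(1652 + (1/34)*(-203)) = √(1652 - 203/34) = √(55965/34) = √1902810/34 ≈ 40.571)
O(K, 13) - d = 59 - √1902810/34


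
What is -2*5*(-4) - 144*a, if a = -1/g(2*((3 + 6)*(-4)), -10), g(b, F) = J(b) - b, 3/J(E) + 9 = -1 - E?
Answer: 62536/1489 ≈ 41.999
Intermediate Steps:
J(E) = 3/(-10 - E) (J(E) = 3/(-9 + (-1 - E)) = 3/(-10 - E))
g(b, F) = -b - 3/(10 + b) (g(b, F) = -3/(10 + b) - b = -b - 3/(10 + b))
a = -62/4467 (a = -1/((-3 - 2*((3 + 6)*(-4))*(10 + 2*((3 + 6)*(-4))))/(10 + 2*((3 + 6)*(-4)))) = -1/((-3 - 2*(9*(-4))*(10 + 2*(9*(-4))))/(10 + 2*(9*(-4)))) = -1/((-3 - 2*(-36)*(10 + 2*(-36)))/(10 + 2*(-36))) = -1/((-3 - 1*(-72)*(10 - 72))/(10 - 72)) = -1/((-3 - 1*(-72)*(-62))/(-62)) = -1/((-(-3 - 4464)/62)) = -1/((-1/62*(-4467))) = -1/4467/62 = -1*62/4467 = -62/4467 ≈ -0.013880)
-2*5*(-4) - 144*a = -2*5*(-4) - 144*(-62/4467) = -10*(-4) + 2976/1489 = 40 + 2976/1489 = 62536/1489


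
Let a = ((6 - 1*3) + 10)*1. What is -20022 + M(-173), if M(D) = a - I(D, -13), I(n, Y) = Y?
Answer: -19996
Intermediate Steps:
a = 13 (a = ((6 - 3) + 10)*1 = (3 + 10)*1 = 13*1 = 13)
M(D) = 26 (M(D) = 13 - 1*(-13) = 13 + 13 = 26)
-20022 + M(-173) = -20022 + 26 = -19996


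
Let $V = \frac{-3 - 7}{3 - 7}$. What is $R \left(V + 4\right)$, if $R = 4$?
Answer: $26$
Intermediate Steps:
$V = \frac{5}{2}$ ($V = - \frac{10}{-4} = \left(-10\right) \left(- \frac{1}{4}\right) = \frac{5}{2} \approx 2.5$)
$R \left(V + 4\right) = 4 \left(\frac{5}{2} + 4\right) = 4 \cdot \frac{13}{2} = 26$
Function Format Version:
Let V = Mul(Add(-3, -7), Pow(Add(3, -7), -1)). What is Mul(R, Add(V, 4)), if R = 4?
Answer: 26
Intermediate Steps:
V = Rational(5, 2) (V = Mul(-10, Pow(-4, -1)) = Mul(-10, Rational(-1, 4)) = Rational(5, 2) ≈ 2.5000)
Mul(R, Add(V, 4)) = Mul(4, Add(Rational(5, 2), 4)) = Mul(4, Rational(13, 2)) = 26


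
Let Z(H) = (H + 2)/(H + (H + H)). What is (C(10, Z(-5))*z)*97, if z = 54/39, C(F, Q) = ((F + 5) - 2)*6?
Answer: 10476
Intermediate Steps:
Z(H) = (2 + H)/(3*H) (Z(H) = (2 + H)/(H + 2*H) = (2 + H)/((3*H)) = (2 + H)*(1/(3*H)) = (2 + H)/(3*H))
C(F, Q) = 18 + 6*F (C(F, Q) = ((5 + F) - 2)*6 = (3 + F)*6 = 18 + 6*F)
z = 18/13 (z = 54*(1/39) = 18/13 ≈ 1.3846)
(C(10, Z(-5))*z)*97 = ((18 + 6*10)*(18/13))*97 = ((18 + 60)*(18/13))*97 = (78*(18/13))*97 = 108*97 = 10476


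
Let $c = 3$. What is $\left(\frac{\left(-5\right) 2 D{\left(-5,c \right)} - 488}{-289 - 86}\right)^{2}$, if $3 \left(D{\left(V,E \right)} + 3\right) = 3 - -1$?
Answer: $\frac{1999396}{1265625} \approx 1.5798$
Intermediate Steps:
$D{\left(V,E \right)} = - \frac{5}{3}$ ($D{\left(V,E \right)} = -3 + \frac{3 - -1}{3} = -3 + \frac{3 + 1}{3} = -3 + \frac{1}{3} \cdot 4 = -3 + \frac{4}{3} = - \frac{5}{3}$)
$\left(\frac{\left(-5\right) 2 D{\left(-5,c \right)} - 488}{-289 - 86}\right)^{2} = \left(\frac{\left(-5\right) 2 \left(- \frac{5}{3}\right) - 488}{-289 - 86}\right)^{2} = \left(\frac{\left(-10\right) \left(- \frac{5}{3}\right) - 488}{-375}\right)^{2} = \left(\left(\frac{50}{3} - 488\right) \left(- \frac{1}{375}\right)\right)^{2} = \left(\left(- \frac{1414}{3}\right) \left(- \frac{1}{375}\right)\right)^{2} = \left(\frac{1414}{1125}\right)^{2} = \frac{1999396}{1265625}$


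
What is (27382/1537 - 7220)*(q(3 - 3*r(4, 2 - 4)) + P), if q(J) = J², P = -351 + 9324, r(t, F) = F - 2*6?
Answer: -121745198484/1537 ≈ -7.9210e+7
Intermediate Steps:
r(t, F) = -12 + F (r(t, F) = F - 12 = -12 + F)
P = 8973
(27382/1537 - 7220)*(q(3 - 3*r(4, 2 - 4)) + P) = (27382/1537 - 7220)*((3 - 3*(-12 + (2 - 4)))² + 8973) = (27382*(1/1537) - 7220)*((3 - 3*(-12 - 2))² + 8973) = (27382/1537 - 7220)*((3 - 3*(-14))² + 8973) = -11069758*((3 + 42)² + 8973)/1537 = -11069758*(45² + 8973)/1537 = -11069758*(2025 + 8973)/1537 = -11069758/1537*10998 = -121745198484/1537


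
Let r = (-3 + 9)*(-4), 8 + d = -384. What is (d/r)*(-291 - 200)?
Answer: -24059/3 ≈ -8019.7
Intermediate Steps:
d = -392 (d = -8 - 384 = -392)
r = -24 (r = 6*(-4) = -24)
(d/r)*(-291 - 200) = (-392/(-24))*(-291 - 200) = -392*(-1/24)*(-491) = (49/3)*(-491) = -24059/3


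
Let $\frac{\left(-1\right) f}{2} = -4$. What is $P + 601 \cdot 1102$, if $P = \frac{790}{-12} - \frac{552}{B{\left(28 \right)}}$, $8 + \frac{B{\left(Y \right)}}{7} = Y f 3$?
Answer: $\frac{2308554863}{3486} \approx 6.6224 \cdot 10^{5}$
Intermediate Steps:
$f = 8$ ($f = \left(-2\right) \left(-4\right) = 8$)
$B{\left(Y \right)} = -56 + 168 Y$ ($B{\left(Y \right)} = -56 + 7 Y 8 \cdot 3 = -56 + 7 \cdot 8 Y 3 = -56 + 7 \cdot 24 Y = -56 + 168 Y$)
$P = - \frac{229909}{3486}$ ($P = \frac{790}{-12} - \frac{552}{-56 + 168 \cdot 28} = 790 \left(- \frac{1}{12}\right) - \frac{552}{-56 + 4704} = - \frac{395}{6} - \frac{552}{4648} = - \frac{395}{6} - \frac{69}{581} = - \frac{229909}{3486} \approx -65.952$)
$P + 601 \cdot 1102 = - \frac{229909}{3486} + 601 \cdot 1102 = - \frac{229909}{3486} + 662302 = \frac{2308554863}{3486}$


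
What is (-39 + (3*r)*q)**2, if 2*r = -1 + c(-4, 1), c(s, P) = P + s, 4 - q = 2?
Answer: 2601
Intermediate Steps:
q = 2 (q = 4 - 1*2 = 4 - 2 = 2)
r = -2 (r = (-1 + (1 - 4))/2 = (-1 - 3)/2 = (1/2)*(-4) = -2)
(-39 + (3*r)*q)**2 = (-39 + (3*(-2))*2)**2 = (-39 - 6*2)**2 = (-39 - 12)**2 = (-51)**2 = 2601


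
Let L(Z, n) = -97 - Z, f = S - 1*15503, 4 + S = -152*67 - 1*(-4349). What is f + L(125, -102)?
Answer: -21564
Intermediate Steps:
S = -5839 (S = -4 + (-152*67 - 1*(-4349)) = -4 + (-10184 + 4349) = -4 - 5835 = -5839)
f = -21342 (f = -5839 - 1*15503 = -5839 - 15503 = -21342)
f + L(125, -102) = -21342 + (-97 - 1*125) = -21342 + (-97 - 125) = -21342 - 222 = -21564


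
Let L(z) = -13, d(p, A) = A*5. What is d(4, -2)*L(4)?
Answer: 130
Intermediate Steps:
d(p, A) = 5*A
d(4, -2)*L(4) = (5*(-2))*(-13) = -10*(-13) = 130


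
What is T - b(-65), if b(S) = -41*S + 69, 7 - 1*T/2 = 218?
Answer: -3156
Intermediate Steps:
T = -422 (T = 14 - 2*218 = 14 - 436 = -422)
b(S) = 69 - 41*S
T - b(-65) = -422 - (69 - 41*(-65)) = -422 - (69 + 2665) = -422 - 1*2734 = -422 - 2734 = -3156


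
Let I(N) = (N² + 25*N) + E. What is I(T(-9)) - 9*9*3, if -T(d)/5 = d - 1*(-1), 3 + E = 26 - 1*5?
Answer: 2375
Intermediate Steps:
E = 18 (E = -3 + (26 - 1*5) = -3 + (26 - 5) = -3 + 21 = 18)
T(d) = -5 - 5*d (T(d) = -5*(d - 1*(-1)) = -5*(d + 1) = -5*(1 + d) = -5 - 5*d)
I(N) = 18 + N² + 25*N (I(N) = (N² + 25*N) + 18 = 18 + N² + 25*N)
I(T(-9)) - 9*9*3 = (18 + (-5 - 5*(-9))² + 25*(-5 - 5*(-9))) - 9*9*3 = (18 + (-5 + 45)² + 25*(-5 + 45)) - 81*3 = (18 + 40² + 25*40) - 243 = (18 + 1600 + 1000) - 243 = 2618 - 243 = 2375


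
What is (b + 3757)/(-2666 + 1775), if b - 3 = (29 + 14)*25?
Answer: -4835/891 ≈ -5.4265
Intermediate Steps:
b = 1078 (b = 3 + (29 + 14)*25 = 3 + 43*25 = 3 + 1075 = 1078)
(b + 3757)/(-2666 + 1775) = (1078 + 3757)/(-2666 + 1775) = 4835/(-891) = 4835*(-1/891) = -4835/891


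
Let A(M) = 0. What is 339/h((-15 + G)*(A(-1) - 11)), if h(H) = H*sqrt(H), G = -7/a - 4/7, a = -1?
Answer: 791*sqrt(1155)/72600 ≈ 0.37028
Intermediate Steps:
G = 45/7 (G = -7/(-1) - 4/7 = -7*(-1) - 4*1/7 = 7 - 4/7 = 45/7 ≈ 6.4286)
h(H) = H**(3/2)
339/h((-15 + G)*(A(-1) - 11)) = 339/(((-15 + 45/7)*(0 - 11))**(3/2)) = 339/((-60/7*(-11))**(3/2)) = 339/((660/7)**(3/2)) = 339/((1320*sqrt(1155)/49)) = 339*(7*sqrt(1155)/217800) = 791*sqrt(1155)/72600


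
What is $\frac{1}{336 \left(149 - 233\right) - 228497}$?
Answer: $- \frac{1}{256721} \approx -3.8953 \cdot 10^{-6}$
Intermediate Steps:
$\frac{1}{336 \left(149 - 233\right) - 228497} = \frac{1}{336 \left(-84\right) - 228497} = \frac{1}{-28224 - 228497} = \frac{1}{-256721} = - \frac{1}{256721}$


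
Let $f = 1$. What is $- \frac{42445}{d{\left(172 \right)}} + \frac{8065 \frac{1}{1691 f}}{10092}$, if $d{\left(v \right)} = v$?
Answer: $- \frac{90543352045}{366909798} \approx -246.77$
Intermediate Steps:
$- \frac{42445}{d{\left(172 \right)}} + \frac{8065 \frac{1}{1691 f}}{10092} = - \frac{42445}{172} + \frac{8065 \frac{1}{1691 \cdot 1}}{10092} = \left(-42445\right) \frac{1}{172} + \frac{8065}{1691} \cdot \frac{1}{10092} = - \frac{42445}{172} + 8065 \cdot \frac{1}{1691} \cdot \frac{1}{10092} = - \frac{42445}{172} + \frac{8065}{1691} \cdot \frac{1}{10092} = - \frac{42445}{172} + \frac{8065}{17065572} = - \frac{90543352045}{366909798}$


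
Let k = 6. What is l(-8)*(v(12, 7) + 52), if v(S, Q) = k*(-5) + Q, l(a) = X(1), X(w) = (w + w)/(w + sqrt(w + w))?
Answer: -58 + 58*sqrt(2) ≈ 24.024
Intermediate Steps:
X(w) = 2*w/(w + sqrt(2)*sqrt(w)) (X(w) = (2*w)/(w + sqrt(2*w)) = (2*w)/(w + sqrt(2)*sqrt(w)) = 2*w/(w + sqrt(2)*sqrt(w)))
l(a) = 2/(1 + sqrt(2)) (l(a) = 2*1/(1 + sqrt(2)*sqrt(1)) = 2*1/(1 + sqrt(2)*1) = 2*1/(1 + sqrt(2)) = 2/(1 + sqrt(2)))
v(S, Q) = -30 + Q (v(S, Q) = 6*(-5) + Q = -30 + Q)
l(-8)*(v(12, 7) + 52) = (-2 + 2*sqrt(2))*((-30 + 7) + 52) = (-2 + 2*sqrt(2))*(-23 + 52) = (-2 + 2*sqrt(2))*29 = -58 + 58*sqrt(2)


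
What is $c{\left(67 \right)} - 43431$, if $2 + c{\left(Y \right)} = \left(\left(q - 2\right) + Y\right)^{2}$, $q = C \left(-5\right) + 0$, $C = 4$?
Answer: $-41408$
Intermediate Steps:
$q = -20$ ($q = 4 \left(-5\right) + 0 = -20 + 0 = -20$)
$c{\left(Y \right)} = -2 + \left(-22 + Y\right)^{2}$ ($c{\left(Y \right)} = -2 + \left(\left(-20 - 2\right) + Y\right)^{2} = -2 + \left(-22 + Y\right)^{2}$)
$c{\left(67 \right)} - 43431 = \left(-2 + \left(-22 + 67\right)^{2}\right) - 43431 = \left(-2 + 45^{2}\right) - 43431 = \left(-2 + 2025\right) - 43431 = 2023 - 43431 = -41408$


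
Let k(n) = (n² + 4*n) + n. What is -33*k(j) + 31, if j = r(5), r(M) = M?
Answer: -1619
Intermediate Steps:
j = 5
k(n) = n² + 5*n
-33*k(j) + 31 = -165*(5 + 5) + 31 = -165*10 + 31 = -33*50 + 31 = -1650 + 31 = -1619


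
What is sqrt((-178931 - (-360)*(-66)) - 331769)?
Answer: 2*I*sqrt(133615) ≈ 731.07*I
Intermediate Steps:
sqrt((-178931 - (-360)*(-66)) - 331769) = sqrt((-178931 - 1*23760) - 331769) = sqrt((-178931 - 23760) - 331769) = sqrt(-202691 - 331769) = sqrt(-534460) = 2*I*sqrt(133615)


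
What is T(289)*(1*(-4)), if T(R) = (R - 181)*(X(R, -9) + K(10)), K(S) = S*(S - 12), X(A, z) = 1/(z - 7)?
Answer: 8667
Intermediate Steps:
X(A, z) = 1/(-7 + z)
K(S) = S*(-12 + S)
T(R) = 58101/16 - 321*R/16 (T(R) = (R - 181)*(1/(-7 - 9) + 10*(-12 + 10)) = (-181 + R)*(1/(-16) + 10*(-2)) = (-181 + R)*(-1/16 - 20) = (-181 + R)*(-321/16) = 58101/16 - 321*R/16)
T(289)*(1*(-4)) = (58101/16 - 321/16*289)*(1*(-4)) = (58101/16 - 92769/16)*(-4) = -8667/4*(-4) = 8667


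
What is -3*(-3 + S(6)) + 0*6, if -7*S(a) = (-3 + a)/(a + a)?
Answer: 255/28 ≈ 9.1071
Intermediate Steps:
S(a) = -(-3 + a)/(14*a) (S(a) = -(-3 + a)/(7*(a + a)) = -(-3 + a)/(7*(2*a)) = -(-3 + a)*1/(2*a)/7 = -(-3 + a)/(14*a))
-3*(-3 + S(6)) + 0*6 = -3*(-3 + (1/14)*(3 - 1*6)/6) + 0*6 = -3*(-3 + (1/14)*(⅙)*(3 - 6)) + 0 = -3*(-3 + (1/14)*(⅙)*(-3)) + 0 = -3*(-3 - 1/28) + 0 = -3*(-85/28) + 0 = 255/28 + 0 = 255/28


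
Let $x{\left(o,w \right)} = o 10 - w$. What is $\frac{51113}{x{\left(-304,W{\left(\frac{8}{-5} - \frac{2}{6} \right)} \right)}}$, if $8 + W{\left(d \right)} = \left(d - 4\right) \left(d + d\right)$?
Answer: $- \frac{11500425}{687362} \approx -16.731$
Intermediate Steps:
$W{\left(d \right)} = -8 + 2 d \left(-4 + d\right)$ ($W{\left(d \right)} = -8 + \left(d - 4\right) \left(d + d\right) = -8 + \left(-4 + d\right) 2 d = -8 + 2 d \left(-4 + d\right)$)
$x{\left(o,w \right)} = - w + 10 o$ ($x{\left(o,w \right)} = 10 o - w = - w + 10 o$)
$\frac{51113}{x{\left(-304,W{\left(\frac{8}{-5} - \frac{2}{6} \right)} \right)}} = \frac{51113}{- (-8 - 8 \left(\frac{8}{-5} - \frac{2}{6}\right) + 2 \left(\frac{8}{-5} - \frac{2}{6}\right)^{2}) + 10 \left(-304\right)} = \frac{51113}{- (-8 - 8 \left(8 \left(- \frac{1}{5}\right) - \frac{1}{3}\right) + 2 \left(8 \left(- \frac{1}{5}\right) - \frac{1}{3}\right)^{2}) - 3040} = \frac{51113}{- (-8 - 8 \left(- \frac{8}{5} - \frac{1}{3}\right) + 2 \left(- \frac{8}{5} - \frac{1}{3}\right)^{2}) - 3040} = \frac{51113}{- (-8 - - \frac{232}{15} + 2 \left(- \frac{29}{15}\right)^{2}) - 3040} = \frac{51113}{- (-8 + \frac{232}{15} + 2 \cdot \frac{841}{225}) - 3040} = \frac{51113}{- (-8 + \frac{232}{15} + \frac{1682}{225}) - 3040} = \frac{51113}{\left(-1\right) \frac{3362}{225} - 3040} = \frac{51113}{- \frac{3362}{225} - 3040} = \frac{51113}{- \frac{687362}{225}} = 51113 \left(- \frac{225}{687362}\right) = - \frac{11500425}{687362}$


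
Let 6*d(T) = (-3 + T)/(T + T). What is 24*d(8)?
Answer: 5/4 ≈ 1.2500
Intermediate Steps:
d(T) = (-3 + T)/(12*T) (d(T) = ((-3 + T)/(T + T))/6 = ((-3 + T)/((2*T)))/6 = ((-3 + T)*(1/(2*T)))/6 = ((-3 + T)/(2*T))/6 = (-3 + T)/(12*T))
24*d(8) = 24*((1/12)*(-3 + 8)/8) = 24*((1/12)*(⅛)*5) = 24*(5/96) = 5/4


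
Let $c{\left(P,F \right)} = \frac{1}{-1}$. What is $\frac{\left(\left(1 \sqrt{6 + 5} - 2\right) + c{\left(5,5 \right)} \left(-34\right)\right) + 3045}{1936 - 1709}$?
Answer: $\frac{3077}{227} + \frac{\sqrt{11}}{227} \approx 13.57$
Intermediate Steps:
$c{\left(P,F \right)} = -1$
$\frac{\left(\left(1 \sqrt{6 + 5} - 2\right) + c{\left(5,5 \right)} \left(-34\right)\right) + 3045}{1936 - 1709} = \frac{\left(\left(1 \sqrt{6 + 5} - 2\right) - -34\right) + 3045}{1936 - 1709} = \frac{\left(\left(1 \sqrt{11} - 2\right) + 34\right) + 3045}{227} = \left(\left(\left(\sqrt{11} - 2\right) + 34\right) + 3045\right) \frac{1}{227} = \left(\left(\left(-2 + \sqrt{11}\right) + 34\right) + 3045\right) \frac{1}{227} = \left(\left(32 + \sqrt{11}\right) + 3045\right) \frac{1}{227} = \left(3077 + \sqrt{11}\right) \frac{1}{227} = \frac{3077}{227} + \frac{\sqrt{11}}{227}$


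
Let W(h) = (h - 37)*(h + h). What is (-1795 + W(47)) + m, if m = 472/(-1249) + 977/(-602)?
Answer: -644377207/751898 ≈ -857.00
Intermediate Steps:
W(h) = 2*h*(-37 + h) (W(h) = (-37 + h)*(2*h) = 2*h*(-37 + h))
m = -1504417/751898 (m = 472*(-1/1249) + 977*(-1/602) = -472/1249 - 977/602 = -1504417/751898 ≈ -2.0008)
(-1795 + W(47)) + m = (-1795 + 2*47*(-37 + 47)) - 1504417/751898 = (-1795 + 2*47*10) - 1504417/751898 = (-1795 + 940) - 1504417/751898 = -855 - 1504417/751898 = -644377207/751898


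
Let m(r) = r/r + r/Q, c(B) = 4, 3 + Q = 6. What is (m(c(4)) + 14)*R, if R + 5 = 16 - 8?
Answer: 49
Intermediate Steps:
Q = 3 (Q = -3 + 6 = 3)
R = 3 (R = -5 + (16 - 8) = -5 + 8 = 3)
m(r) = 1 + r/3 (m(r) = r/r + r/3 = 1 + r*(1/3) = 1 + r/3)
(m(c(4)) + 14)*R = ((1 + (1/3)*4) + 14)*3 = ((1 + 4/3) + 14)*3 = (7/3 + 14)*3 = (49/3)*3 = 49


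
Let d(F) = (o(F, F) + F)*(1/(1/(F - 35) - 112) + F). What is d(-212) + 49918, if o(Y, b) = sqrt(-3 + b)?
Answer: 2624409594/27665 - 5865227*I*sqrt(215)/27665 ≈ 94864.0 - 3108.7*I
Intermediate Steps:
d(F) = (F + 1/(-112 + 1/(-35 + F)))*(F + sqrt(-3 + F)) (d(F) = (sqrt(-3 + F) + F)*(1/(1/(F - 35) - 112) + F) = (F + sqrt(-3 + F))*(1/(1/(-35 + F) - 112) + F) = (F + sqrt(-3 + F))*(1/(-112 + 1/(-35 + F)) + F) = (F + sqrt(-3 + F))*(F + 1/(-112 + 1/(-35 + F))) = (F + 1/(-112 + 1/(-35 + F)))*(F + sqrt(-3 + F)))
d(-212) + 49918 = (-3922*(-212)**2 + 35*(-212) + 35*sqrt(-3 - 212) + 112*(-212)**3 - 3922*(-212)*sqrt(-3 - 212) + 112*(-212)**2*sqrt(-3 - 212))/(-3921 + 112*(-212)) + 49918 = (-3922*44944 - 7420 + 35*sqrt(-215) + 112*(-9528128) - 3922*(-212)*sqrt(-215) + 112*44944*sqrt(-215))/(-3921 - 23744) + 49918 = (-176270368 - 7420 + 35*(I*sqrt(215)) - 1067150336 - 3922*(-212)*I*sqrt(215) + 112*44944*(I*sqrt(215)))/(-27665) + 49918 = -(-176270368 - 7420 + 35*I*sqrt(215) - 1067150336 + 831464*I*sqrt(215) + 5033728*I*sqrt(215))/27665 + 49918 = -(-1243428124 + 5865227*I*sqrt(215))/27665 + 49918 = (1243428124/27665 - 5865227*I*sqrt(215)/27665) + 49918 = 2624409594/27665 - 5865227*I*sqrt(215)/27665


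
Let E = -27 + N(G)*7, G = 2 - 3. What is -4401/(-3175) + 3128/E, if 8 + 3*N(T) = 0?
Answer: -29191263/434975 ≈ -67.110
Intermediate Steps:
G = -1 (G = 2 - 1*3 = 2 - 3 = -1)
N(T) = -8/3 (N(T) = -8/3 + (⅓)*0 = -8/3 + 0 = -8/3)
E = -137/3 (E = -27 - 8/3*7 = -27 - 56/3 = -137/3 ≈ -45.667)
-4401/(-3175) + 3128/E = -4401/(-3175) + 3128/(-137/3) = -4401*(-1/3175) + 3128*(-3/137) = 4401/3175 - 9384/137 = -29191263/434975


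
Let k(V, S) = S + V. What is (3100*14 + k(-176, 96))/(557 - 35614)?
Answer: -43320/35057 ≈ -1.2357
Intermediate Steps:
(3100*14 + k(-176, 96))/(557 - 35614) = (3100*14 + (96 - 176))/(557 - 35614) = (43400 - 80)/(-35057) = 43320*(-1/35057) = -43320/35057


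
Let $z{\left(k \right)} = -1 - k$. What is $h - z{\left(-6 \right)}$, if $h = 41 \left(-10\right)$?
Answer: $-415$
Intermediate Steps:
$h = -410$
$h - z{\left(-6 \right)} = -410 - \left(-1 - -6\right) = -410 - \left(-1 + 6\right) = -410 - 5 = -415$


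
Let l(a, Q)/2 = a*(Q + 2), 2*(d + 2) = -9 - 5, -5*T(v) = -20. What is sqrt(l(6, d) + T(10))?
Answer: 4*I*sqrt(5) ≈ 8.9443*I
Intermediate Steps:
T(v) = 4 (T(v) = -1/5*(-20) = 4)
d = -9 (d = -2 + (-9 - 5)/2 = -2 + (1/2)*(-14) = -2 - 7 = -9)
l(a, Q) = 2*a*(2 + Q) (l(a, Q) = 2*(a*(Q + 2)) = 2*(a*(2 + Q)) = 2*a*(2 + Q))
sqrt(l(6, d) + T(10)) = sqrt(2*6*(2 - 9) + 4) = sqrt(2*6*(-7) + 4) = sqrt(-84 + 4) = sqrt(-80) = 4*I*sqrt(5)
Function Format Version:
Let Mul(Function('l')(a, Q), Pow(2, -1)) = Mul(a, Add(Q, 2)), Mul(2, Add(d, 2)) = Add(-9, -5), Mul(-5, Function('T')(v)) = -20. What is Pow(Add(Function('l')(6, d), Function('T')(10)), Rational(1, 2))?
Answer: Mul(4, I, Pow(5, Rational(1, 2))) ≈ Mul(8.9443, I)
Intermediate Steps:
Function('T')(v) = 4 (Function('T')(v) = Mul(Rational(-1, 5), -20) = 4)
d = -9 (d = Add(-2, Mul(Rational(1, 2), Add(-9, -5))) = Add(-2, Mul(Rational(1, 2), -14)) = Add(-2, -7) = -9)
Function('l')(a, Q) = Mul(2, a, Add(2, Q)) (Function('l')(a, Q) = Mul(2, Mul(a, Add(Q, 2))) = Mul(2, Mul(a, Add(2, Q))) = Mul(2, a, Add(2, Q)))
Pow(Add(Function('l')(6, d), Function('T')(10)), Rational(1, 2)) = Pow(Add(Mul(2, 6, Add(2, -9)), 4), Rational(1, 2)) = Pow(Add(Mul(2, 6, -7), 4), Rational(1, 2)) = Pow(Add(-84, 4), Rational(1, 2)) = Pow(-80, Rational(1, 2)) = Mul(4, I, Pow(5, Rational(1, 2)))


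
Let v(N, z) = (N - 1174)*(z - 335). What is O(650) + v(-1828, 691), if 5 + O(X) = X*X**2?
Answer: 273556283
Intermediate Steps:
v(N, z) = (-1174 + N)*(-335 + z)
O(X) = -5 + X**3 (O(X) = -5 + X*X**2 = -5 + X**3)
O(650) + v(-1828, 691) = (-5 + 650**3) + (393290 - 1174*691 - 335*(-1828) - 1828*691) = (-5 + 274625000) + (393290 - 811234 + 612380 - 1263148) = 274624995 - 1068712 = 273556283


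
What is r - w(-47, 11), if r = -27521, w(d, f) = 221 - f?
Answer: -27731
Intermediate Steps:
r - w(-47, 11) = -27521 - (221 - 1*11) = -27521 - (221 - 11) = -27521 - 1*210 = -27521 - 210 = -27731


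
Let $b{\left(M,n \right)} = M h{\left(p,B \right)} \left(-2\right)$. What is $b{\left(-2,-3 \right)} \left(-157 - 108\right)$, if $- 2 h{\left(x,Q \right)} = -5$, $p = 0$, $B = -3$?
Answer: $-2650$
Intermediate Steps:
$h{\left(x,Q \right)} = \frac{5}{2}$ ($h{\left(x,Q \right)} = \left(- \frac{1}{2}\right) \left(-5\right) = \frac{5}{2}$)
$b{\left(M,n \right)} = - 5 M$ ($b{\left(M,n \right)} = M \frac{5}{2} \left(-2\right) = \frac{5 M}{2} \left(-2\right) = - 5 M$)
$b{\left(-2,-3 \right)} \left(-157 - 108\right) = \left(-5\right) \left(-2\right) \left(-157 - 108\right) = 10 \left(-265\right) = -2650$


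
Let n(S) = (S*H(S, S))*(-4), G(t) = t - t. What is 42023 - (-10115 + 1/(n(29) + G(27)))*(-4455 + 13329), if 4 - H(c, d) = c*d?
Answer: 16703271121/186 ≈ 8.9802e+7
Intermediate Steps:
G(t) = 0
H(c, d) = 4 - c*d
n(S) = -4*S*(4 - S**2) (n(S) = (S*(4 - S*S))*(-4) = (S*(4 - S**2))*(-4) = -4*S*(4 - S**2))
42023 - (-10115 + 1/(n(29) + G(27)))*(-4455 + 13329) = 42023 - (-10115 + 1/(4*29*(-4 + 29**2) + 0))*(-4455 + 13329) = 42023 - (-10115 + 1/(4*29*(-4 + 841) + 0))*8874 = 42023 - (-10115 + 1/(4*29*837 + 0))*8874 = 42023 - (-10115 + 1/(97092 + 0))*8874 = 42023 - (-10115 + 1/97092)*8874 = 42023 - (-982085579)*8874/97092 = 42023 - 1*(-16695454843/186) = 42023 + 16695454843/186 = 16703271121/186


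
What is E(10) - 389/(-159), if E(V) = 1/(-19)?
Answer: 7232/3021 ≈ 2.3939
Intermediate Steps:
E(V) = -1/19 (E(V) = 1*(-1/19) = -1/19)
E(10) - 389/(-159) = -1/19 - 389/(-159) = -1/19 - 389*(-1)/159 = -1/19 - 1*(-389/159) = -1/19 + 389/159 = 7232/3021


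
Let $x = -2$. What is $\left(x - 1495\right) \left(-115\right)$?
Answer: $172155$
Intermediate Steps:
$\left(x - 1495\right) \left(-115\right) = \left(-2 - 1495\right) \left(-115\right) = \left(-1497\right) \left(-115\right) = 172155$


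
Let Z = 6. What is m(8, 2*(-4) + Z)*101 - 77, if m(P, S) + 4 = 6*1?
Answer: 125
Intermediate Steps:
m(P, S) = 2 (m(P, S) = -4 + 6*1 = -4 + 6 = 2)
m(8, 2*(-4) + Z)*101 - 77 = 2*101 - 77 = 202 - 77 = 125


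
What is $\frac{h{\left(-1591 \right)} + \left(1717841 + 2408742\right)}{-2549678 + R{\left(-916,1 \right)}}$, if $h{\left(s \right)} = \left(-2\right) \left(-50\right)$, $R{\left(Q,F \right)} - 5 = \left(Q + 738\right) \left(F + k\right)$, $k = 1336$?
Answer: $- \frac{4126683}{2787659} \approx -1.4803$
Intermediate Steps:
$R{\left(Q,F \right)} = 5 + \left(738 + Q\right) \left(1336 + F\right)$ ($R{\left(Q,F \right)} = 5 + \left(Q + 738\right) \left(F + 1336\right) = 5 + \left(738 + Q\right) \left(1336 + F\right)$)
$h{\left(s \right)} = 100$
$\frac{h{\left(-1591 \right)} + \left(1717841 + 2408742\right)}{-2549678 + R{\left(-916,1 \right)}} = \frac{100 + \left(1717841 + 2408742\right)}{-2549678 + \left(985973 + 738 \cdot 1 + 1336 \left(-916\right) + 1 \left(-916\right)\right)} = \frac{100 + 4126583}{-2549678 + \left(985973 + 738 - 1223776 - 916\right)} = \frac{4126683}{-2549678 - 237981} = \frac{4126683}{-2787659} = 4126683 \left(- \frac{1}{2787659}\right) = - \frac{4126683}{2787659}$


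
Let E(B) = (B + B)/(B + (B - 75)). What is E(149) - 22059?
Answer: -4918859/223 ≈ -22058.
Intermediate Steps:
E(B) = 2*B/(-75 + 2*B) (E(B) = (2*B)/(B + (-75 + B)) = (2*B)/(-75 + 2*B) = 2*B/(-75 + 2*B))
E(149) - 22059 = 2*149/(-75 + 2*149) - 22059 = 2*149/(-75 + 298) - 22059 = 2*149/223 - 22059 = 2*149*(1/223) - 22059 = 298/223 - 22059 = -4918859/223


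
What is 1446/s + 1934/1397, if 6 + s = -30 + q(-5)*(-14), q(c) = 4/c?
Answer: -4930247/86614 ≈ -56.922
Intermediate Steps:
s = -124/5 (s = -6 + (-30 + (4/(-5))*(-14)) = -6 + (-30 + (4*(-⅕))*(-14)) = -6 + (-30 - ⅘*(-14)) = -6 + (-30 + 56/5) = -6 - 94/5 = -124/5 ≈ -24.800)
1446/s + 1934/1397 = 1446/(-124/5) + 1934/1397 = 1446*(-5/124) + 1934*(1/1397) = -3615/62 + 1934/1397 = -4930247/86614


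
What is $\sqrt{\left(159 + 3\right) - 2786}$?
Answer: $8 i \sqrt{41} \approx 51.225 i$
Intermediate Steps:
$\sqrt{\left(159 + 3\right) - 2786} = \sqrt{162 - 2786} = \sqrt{-2624} = 8 i \sqrt{41}$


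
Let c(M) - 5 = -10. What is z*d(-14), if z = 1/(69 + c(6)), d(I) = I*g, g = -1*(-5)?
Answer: -35/32 ≈ -1.0938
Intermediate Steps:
c(M) = -5 (c(M) = 5 - 10 = -5)
g = 5
d(I) = 5*I (d(I) = I*5 = 5*I)
z = 1/64 (z = 1/(69 - 5) = 1/64 ≈ 0.015625)
z*d(-14) = (5*(-14))/64 = (1/64)*(-70) = -35/32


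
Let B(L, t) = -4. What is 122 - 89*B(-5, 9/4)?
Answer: 478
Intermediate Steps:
122 - 89*B(-5, 9/4) = 122 - 89*(-4) = 122 + 356 = 478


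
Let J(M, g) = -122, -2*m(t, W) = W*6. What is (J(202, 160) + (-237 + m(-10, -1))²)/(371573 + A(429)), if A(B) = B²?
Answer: 27317/277807 ≈ 0.098331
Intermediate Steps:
m(t, W) = -3*W (m(t, W) = -W*6/2 = -3*W)
(J(202, 160) + (-237 + m(-10, -1))²)/(371573 + A(429)) = (-122 + (-237 - 3*(-1))²)/(371573 + 429²) = (-122 + (-237 + 3)²)/(371573 + 184041) = (-122 + (-234)²)/555614 = (-122 + 54756)*(1/555614) = 54634*(1/555614) = 27317/277807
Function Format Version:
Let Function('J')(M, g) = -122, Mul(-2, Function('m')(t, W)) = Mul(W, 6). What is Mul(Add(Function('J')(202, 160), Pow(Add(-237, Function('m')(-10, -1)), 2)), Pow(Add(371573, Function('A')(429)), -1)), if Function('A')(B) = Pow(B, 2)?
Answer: Rational(27317, 277807) ≈ 0.098331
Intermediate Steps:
Function('m')(t, W) = Mul(-3, W) (Function('m')(t, W) = Mul(Rational(-1, 2), Mul(W, 6)) = Mul(Rational(-1, 2), Mul(6, W)) = Mul(-3, W))
Mul(Add(Function('J')(202, 160), Pow(Add(-237, Function('m')(-10, -1)), 2)), Pow(Add(371573, Function('A')(429)), -1)) = Mul(Add(-122, Pow(Add(-237, Mul(-3, -1)), 2)), Pow(Add(371573, Pow(429, 2)), -1)) = Mul(Add(-122, Pow(Add(-237, 3), 2)), Pow(Add(371573, 184041), -1)) = Mul(Add(-122, Pow(-234, 2)), Pow(555614, -1)) = Mul(Add(-122, 54756), Rational(1, 555614)) = Mul(54634, Rational(1, 555614)) = Rational(27317, 277807)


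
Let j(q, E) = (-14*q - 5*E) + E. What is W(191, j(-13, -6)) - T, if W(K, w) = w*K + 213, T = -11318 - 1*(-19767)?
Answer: 31110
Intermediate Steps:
j(q, E) = -14*q - 4*E
T = 8449 (T = -11318 + 19767 = 8449)
W(K, w) = 213 + K*w (W(K, w) = K*w + 213 = 213 + K*w)
W(191, j(-13, -6)) - T = (213 + 191*(-14*(-13) - 4*(-6))) - 1*8449 = (213 + 191*(182 + 24)) - 8449 = (213 + 191*206) - 8449 = (213 + 39346) - 8449 = 39559 - 8449 = 31110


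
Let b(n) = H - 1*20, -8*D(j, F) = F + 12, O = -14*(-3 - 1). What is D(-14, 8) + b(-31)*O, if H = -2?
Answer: -2469/2 ≈ -1234.5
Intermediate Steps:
O = 56 (O = -14*(-4) = 56)
D(j, F) = -3/2 - F/8 (D(j, F) = -(F + 12)/8 = -(12 + F)/8 = -3/2 - F/8)
b(n) = -22 (b(n) = -2 - 1*20 = -2 - 20 = -22)
D(-14, 8) + b(-31)*O = (-3/2 - ⅛*8) - 22*56 = (-3/2 - 1) - 1232 = -5/2 - 1232 = -2469/2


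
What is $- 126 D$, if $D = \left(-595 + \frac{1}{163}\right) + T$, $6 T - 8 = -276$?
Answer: $\frac{13137348}{163} \approx 80597.0$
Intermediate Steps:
$T = - \frac{134}{3}$ ($T = \frac{4}{3} + \frac{1}{6} \left(-276\right) = \frac{4}{3} - 46 = - \frac{134}{3} \approx -44.667$)
$D = - \frac{312794}{489}$ ($D = \left(-595 + \frac{1}{163}\right) - \frac{134}{3} = - \frac{96984}{163} - \frac{134}{3} = - \frac{312794}{489} \approx -639.66$)
$- 126 D = \left(-126\right) \left(- \frac{312794}{489}\right) = \frac{13137348}{163}$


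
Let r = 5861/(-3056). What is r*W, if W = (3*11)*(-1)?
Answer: 193413/3056 ≈ 63.290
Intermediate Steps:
W = -33 (W = 33*(-1) = -33)
r = -5861/3056 (r = 5861*(-1/3056) = -5861/3056 ≈ -1.9179)
r*W = -5861/3056*(-33) = 193413/3056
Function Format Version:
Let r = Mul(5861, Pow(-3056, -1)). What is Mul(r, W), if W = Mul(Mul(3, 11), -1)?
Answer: Rational(193413, 3056) ≈ 63.290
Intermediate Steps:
W = -33 (W = Mul(33, -1) = -33)
r = Rational(-5861, 3056) (r = Mul(5861, Rational(-1, 3056)) = Rational(-5861, 3056) ≈ -1.9179)
Mul(r, W) = Mul(Rational(-5861, 3056), -33) = Rational(193413, 3056)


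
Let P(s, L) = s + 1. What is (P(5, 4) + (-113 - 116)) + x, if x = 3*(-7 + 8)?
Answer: -220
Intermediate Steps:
P(s, L) = 1 + s
x = 3 (x = 3*1 = 3)
(P(5, 4) + (-113 - 116)) + x = ((1 + 5) + (-113 - 116)) + 3 = (6 - 229) + 3 = -223 + 3 = -220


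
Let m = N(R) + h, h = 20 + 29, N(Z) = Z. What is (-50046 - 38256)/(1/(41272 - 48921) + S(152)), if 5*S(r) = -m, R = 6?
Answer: 337710999/42070 ≈ 8027.4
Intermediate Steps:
h = 49
m = 55 (m = 6 + 49 = 55)
S(r) = -11 (S(r) = (-1*55)/5 = (⅕)*(-55) = -11)
(-50046 - 38256)/(1/(41272 - 48921) + S(152)) = (-50046 - 38256)/(1/(41272 - 48921) - 11) = -88302/(1/(-7649) - 11) = -88302/(-1/7649 - 11) = -88302/(-84140/7649) = -88302*(-7649/84140) = 337710999/42070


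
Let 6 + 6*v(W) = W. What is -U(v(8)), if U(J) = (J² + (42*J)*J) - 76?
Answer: 641/9 ≈ 71.222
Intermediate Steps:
v(W) = -1 + W/6
U(J) = -76 + 43*J² (U(J) = (J² + 42*J²) - 76 = 43*J² - 76 = -76 + 43*J²)
-U(v(8)) = -(-76 + 43*(-1 + (⅙)*8)²) = -(-76 + 43*(-1 + 4/3)²) = -(-76 + 43*(⅓)²) = -(-76 + 43*(⅑)) = -(-76 + 43/9) = -1*(-641/9) = 641/9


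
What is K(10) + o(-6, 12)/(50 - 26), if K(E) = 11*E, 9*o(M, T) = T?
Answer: 1981/18 ≈ 110.06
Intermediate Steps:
o(M, T) = T/9
K(10) + o(-6, 12)/(50 - 26) = 11*10 + ((⅑)*12)/(50 - 26) = 110 + (4/3)/24 = 110 + (4/3)*(1/24) = 110 + 1/18 = 1981/18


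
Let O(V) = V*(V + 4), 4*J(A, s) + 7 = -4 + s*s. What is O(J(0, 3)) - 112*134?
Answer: -60039/4 ≈ -15010.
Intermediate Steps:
J(A, s) = -11/4 + s**2/4 (J(A, s) = -7/4 + (-4 + s*s)/4 = -7/4 + (-4 + s**2)/4 = -7/4 + (-1 + s**2/4) = -11/4 + s**2/4)
O(V) = V*(4 + V)
O(J(0, 3)) - 112*134 = (-11/4 + (1/4)*3**2)*(4 + (-11/4 + (1/4)*3**2)) - 112*134 = (-11/4 + (1/4)*9)*(4 + (-11/4 + (1/4)*9)) - 15008 = (-11/4 + 9/4)*(4 + (-11/4 + 9/4)) - 15008 = -(4 - 1/2)/2 - 15008 = -1/2*7/2 - 15008 = -7/4 - 15008 = -60039/4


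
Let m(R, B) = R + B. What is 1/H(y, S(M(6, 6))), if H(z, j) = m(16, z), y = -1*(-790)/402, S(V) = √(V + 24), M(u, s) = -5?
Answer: 201/3611 ≈ 0.055663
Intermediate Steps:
S(V) = √(24 + V)
m(R, B) = B + R
y = 395/201 (y = 790*(1/402) = 395/201 ≈ 1.9652)
H(z, j) = 16 + z (H(z, j) = z + 16 = 16 + z)
1/H(y, S(M(6, 6))) = 1/(16 + 395/201) = 1/(3611/201) = 201/3611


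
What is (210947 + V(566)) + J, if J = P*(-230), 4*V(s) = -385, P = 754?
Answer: 149723/4 ≈ 37431.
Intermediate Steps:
V(s) = -385/4 (V(s) = (1/4)*(-385) = -385/4)
J = -173420 (J = 754*(-230) = -173420)
(210947 + V(566)) + J = (210947 - 385/4) - 173420 = 843403/4 - 173420 = 149723/4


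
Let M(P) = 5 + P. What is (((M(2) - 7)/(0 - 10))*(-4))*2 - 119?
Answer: -119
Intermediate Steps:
(((M(2) - 7)/(0 - 10))*(-4))*2 - 119 = ((((5 + 2) - 7)/(0 - 10))*(-4))*2 - 119 = (((7 - 7)/(-10))*(-4))*2 - 119 = ((0*(-⅒))*(-4))*2 - 119 = (0*(-4))*2 - 119 = 0*2 - 119 = 0 - 119 = -119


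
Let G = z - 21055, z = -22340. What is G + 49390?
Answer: 5995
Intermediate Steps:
G = -43395 (G = -22340 - 21055 = -43395)
G + 49390 = -43395 + 49390 = 5995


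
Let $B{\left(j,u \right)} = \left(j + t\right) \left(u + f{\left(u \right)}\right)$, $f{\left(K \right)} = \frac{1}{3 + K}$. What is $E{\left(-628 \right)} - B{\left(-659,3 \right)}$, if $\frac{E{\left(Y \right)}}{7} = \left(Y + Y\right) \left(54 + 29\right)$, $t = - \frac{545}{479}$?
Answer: $- \frac{348542225}{479} \approx -7.2765 \cdot 10^{5}$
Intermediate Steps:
$t = - \frac{545}{479}$ ($t = \left(-545\right) \frac{1}{479} = - \frac{545}{479} \approx -1.1378$)
$B{\left(j,u \right)} = \left(- \frac{545}{479} + j\right) \left(u + \frac{1}{3 + u}\right)$ ($B{\left(j,u \right)} = \left(j - \frac{545}{479}\right) \left(u + \frac{1}{3 + u}\right) = \left(- \frac{545}{479} + j\right) \left(u + \frac{1}{3 + u}\right)$)
$E{\left(Y \right)} = 1162 Y$ ($E{\left(Y \right)} = 7 \left(Y + Y\right) \left(54 + 29\right) = 7 \cdot 2 Y 83 = 7 \cdot 166 Y = 1162 Y$)
$E{\left(-628 \right)} - B{\left(-659,3 \right)} = 1162 \left(-628\right) - \frac{-1635 - 1635 + 479 \left(-659\right) \left(3 + 3\right) + 3 \left(3 + 3\right)^{2} \left(-545 + 479 \left(-659\right)\right)}{479 \left(3 + 3\right)^{2}} = -729736 - \frac{-1635 - 1635 + 479 \left(-659\right) 6 + 3 \cdot 6^{2} \left(-545 - 315661\right)}{479 \cdot 36} = -729736 - \frac{1}{479} \cdot \frac{1}{36} \left(-1635 - 1635 - 1893966 + 3 \cdot 36 \left(-316206\right)\right) = -729736 - \frac{1}{479} \cdot \frac{1}{36} \left(-1635 - 1635 - 1893966 - 34150248\right) = -729736 - \frac{1}{479} \cdot \frac{1}{36} \left(-36047484\right) = -729736 - - \frac{1001319}{479} = -729736 + \frac{1001319}{479} = - \frac{348542225}{479}$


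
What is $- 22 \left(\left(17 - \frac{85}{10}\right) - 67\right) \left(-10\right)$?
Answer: $-12870$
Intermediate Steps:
$- 22 \left(\left(17 - \frac{85}{10}\right) - 67\right) \left(-10\right) = - 22 \left(\left(17 - \frac{17}{2}\right) - 67\right) \left(-10\right) = - 22 \left(\frac{17}{2} - 67\right) \left(-10\right) = - 22 \left(\left(- \frac{117}{2}\right) \left(-10\right)\right) = \left(-22\right) 585 = -12870$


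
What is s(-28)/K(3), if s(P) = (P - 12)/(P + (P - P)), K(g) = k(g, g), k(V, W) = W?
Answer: 10/21 ≈ 0.47619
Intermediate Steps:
K(g) = g
s(P) = (-12 + P)/P (s(P) = (-12 + P)/(P + 0) = (-12 + P)/P)
s(-28)/K(3) = ((-12 - 28)/(-28))/3 = -1/28*(-40)*(⅓) = (10/7)*(⅓) = 10/21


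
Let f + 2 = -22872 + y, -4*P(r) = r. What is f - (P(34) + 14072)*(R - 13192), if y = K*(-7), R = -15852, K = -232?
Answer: 408439044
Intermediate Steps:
P(r) = -r/4
y = 1624 (y = -232*(-7) = 1624)
f = -21250 (f = -2 + (-22872 + 1624) = -2 - 21248 = -21250)
f - (P(34) + 14072)*(R - 13192) = -21250 - (-1/4*34 + 14072)*(-15852 - 13192) = -21250 - (-17/2 + 14072)*(-29044) = -21250 - 28127*(-29044)/2 = -21250 - 1*(-408460294) = -21250 + 408460294 = 408439044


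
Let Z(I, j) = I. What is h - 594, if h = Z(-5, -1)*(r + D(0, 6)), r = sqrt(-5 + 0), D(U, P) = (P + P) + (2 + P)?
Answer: -694 - 5*I*sqrt(5) ≈ -694.0 - 11.18*I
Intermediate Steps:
D(U, P) = 2 + 3*P (D(U, P) = 2*P + (2 + P) = 2 + 3*P)
r = I*sqrt(5) (r = sqrt(-5) = I*sqrt(5) ≈ 2.2361*I)
h = -100 - 5*I*sqrt(5) (h = -5*(I*sqrt(5) + (2 + 3*6)) = -5*(I*sqrt(5) + (2 + 18)) = -5*(I*sqrt(5) + 20) = -5*(20 + I*sqrt(5)) = -100 - 5*I*sqrt(5) ≈ -100.0 - 11.18*I)
h - 594 = (-100 - 5*I*sqrt(5)) - 594 = -694 - 5*I*sqrt(5)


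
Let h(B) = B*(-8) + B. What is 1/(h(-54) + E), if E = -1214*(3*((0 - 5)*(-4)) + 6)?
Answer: -1/79746 ≈ -1.2540e-5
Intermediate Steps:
h(B) = -7*B (h(B) = -8*B + B = -7*B)
E = -80124 (E = -1214*(3*(-5*(-4)) + 6) = -1214*(3*20 + 6) = -1214*(60 + 6) = -1214*66 = -80124)
1/(h(-54) + E) = 1/(-7*(-54) - 80124) = 1/(378 - 80124) = 1/(-79746) = -1/79746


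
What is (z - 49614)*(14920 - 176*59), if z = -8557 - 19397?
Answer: -351848448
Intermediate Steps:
z = -27954
(z - 49614)*(14920 - 176*59) = (-27954 - 49614)*(14920 - 176*59) = -77568*(14920 - 10384) = -77568*4536 = -351848448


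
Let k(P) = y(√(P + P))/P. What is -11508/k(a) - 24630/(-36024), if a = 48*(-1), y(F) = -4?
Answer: -829124279/6004 ≈ -1.3810e+5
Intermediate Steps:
a = -48
k(P) = -4/P
-11508/k(a) - 24630/(-36024) = -11508/((-4/(-48))) - 24630/(-36024) = -11508/((-4*(-1/48))) - 24630*(-1/36024) = -11508/1/12 + 4105/6004 = -11508*12 + 4105/6004 = -138096 + 4105/6004 = -829124279/6004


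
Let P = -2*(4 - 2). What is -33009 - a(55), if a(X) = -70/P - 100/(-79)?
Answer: -5218387/158 ≈ -33028.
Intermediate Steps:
P = -4 (P = -2*2 = -4)
a(X) = 2965/158 (a(X) = -70/(-4) - 100/(-79) = -70*(-1/4) - 100*(-1/79) = 35/2 + 100/79 = 2965/158)
-33009 - a(55) = -33009 - 1*2965/158 = -33009 - 2965/158 = -5218387/158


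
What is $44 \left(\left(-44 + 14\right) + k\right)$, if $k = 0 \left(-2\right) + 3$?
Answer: $-1188$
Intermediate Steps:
$k = 3$ ($k = 0 + 3 = 3$)
$44 \left(\left(-44 + 14\right) + k\right) = 44 \left(\left(-44 + 14\right) + 3\right) = 44 \left(-30 + 3\right) = 44 \left(-27\right) = -1188$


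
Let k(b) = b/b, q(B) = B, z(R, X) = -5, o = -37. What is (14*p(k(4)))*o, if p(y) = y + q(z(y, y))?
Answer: 2072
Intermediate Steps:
k(b) = 1
p(y) = -5 + y (p(y) = y - 5 = -5 + y)
(14*p(k(4)))*o = (14*(-5 + 1))*(-37) = (14*(-4))*(-37) = -56*(-37) = 2072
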